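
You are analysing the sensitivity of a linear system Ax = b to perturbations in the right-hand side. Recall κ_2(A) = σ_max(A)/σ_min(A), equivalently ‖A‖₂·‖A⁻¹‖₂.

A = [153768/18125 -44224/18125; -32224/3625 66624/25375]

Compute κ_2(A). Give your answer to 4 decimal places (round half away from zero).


form AᵀA = [58982464/390625 -120420864/2734375; -120420864/2734375 245899264/19140625] with trace 5017664/30625 and determinant 262144/765625
solving λ² − 5017664/30625·λ + 262144/765625 = 0 gives λ = 4096/25, 64/30625
κ_2(A) = √(λ_max/λ_min) = √((4096/25) / (64/30625)) = 280.0000

280.0000


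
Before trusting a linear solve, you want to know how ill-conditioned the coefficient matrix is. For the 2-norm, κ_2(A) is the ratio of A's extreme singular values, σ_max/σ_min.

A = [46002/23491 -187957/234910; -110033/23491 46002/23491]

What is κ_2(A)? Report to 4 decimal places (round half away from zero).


347.5000

form AᵀA = [84162397/3265249 -175336623/16326245; -175336623/16326245 1461220321/326524900] with trace 58446509/1932100 and determinant 14641/1932100
solving λ² − 58446509/1932100·λ + 14641/1932100 = 0 gives λ = 121/4, 121/483025
κ = σ_max/σ_min = (11/2)/(11/695) = 347.5000


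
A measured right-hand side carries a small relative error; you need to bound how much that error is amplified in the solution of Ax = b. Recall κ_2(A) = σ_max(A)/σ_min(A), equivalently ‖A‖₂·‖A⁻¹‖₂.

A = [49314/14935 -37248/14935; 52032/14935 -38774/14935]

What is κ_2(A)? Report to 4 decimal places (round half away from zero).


M = AᵀA = [1222164/53045 -916608/53045; -916608/53045 687476/53045]. tr(M)=381928/10609, det(M)=144/10609
eigenvalues of AᵀA: λ = (tr ± √(tr²−4·det))/2 = 36, 4/10609
κ_2(A) = √(λ_max/λ_min) = √(36 / (4/10609)) = 309.0000

309.0000


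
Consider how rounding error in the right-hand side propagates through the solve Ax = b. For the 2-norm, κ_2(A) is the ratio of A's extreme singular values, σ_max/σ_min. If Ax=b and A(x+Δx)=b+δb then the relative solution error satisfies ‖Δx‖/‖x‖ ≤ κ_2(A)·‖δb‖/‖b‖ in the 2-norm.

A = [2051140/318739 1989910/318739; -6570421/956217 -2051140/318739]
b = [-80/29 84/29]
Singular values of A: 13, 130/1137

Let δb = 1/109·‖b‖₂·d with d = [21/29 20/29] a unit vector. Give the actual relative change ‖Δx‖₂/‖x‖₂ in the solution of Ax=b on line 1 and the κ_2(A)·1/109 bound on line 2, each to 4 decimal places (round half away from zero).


from the listed singular values, σ₁ = 13, σ_n = 130/1137
κ = σ_max/σ_min = 13/(130/1137) = 113.7000
worst-case relative error ≤ 113.7000 × 1/109 = 1.0431
solve Ax = b  →  x = [-0.2228 -0.2122]
‖b‖ = 4.0000, ‖x‖ = 0.3077
re-solving with b+δb shifts x by Δx of norm 0.3210
relative error = 1.0431
realised/bound = 1 exactly: the bound is attained for this b and d

1.0431
1.0431


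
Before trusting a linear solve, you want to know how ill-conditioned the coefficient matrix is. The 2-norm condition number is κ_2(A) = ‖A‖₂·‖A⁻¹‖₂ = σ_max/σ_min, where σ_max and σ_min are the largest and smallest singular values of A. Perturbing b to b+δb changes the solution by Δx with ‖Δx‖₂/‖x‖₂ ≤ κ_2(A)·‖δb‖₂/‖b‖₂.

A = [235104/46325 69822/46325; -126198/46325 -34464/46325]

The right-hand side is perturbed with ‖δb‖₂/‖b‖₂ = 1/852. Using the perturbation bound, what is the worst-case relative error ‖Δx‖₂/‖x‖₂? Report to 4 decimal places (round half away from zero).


0.1279

form AᵀA = [49273236/1485125 14370048/1485125; 14370048/1485125 4195764/1485125] with trace 427752/11881 and determinant 1296/11881
eigenvalues of AᵀA: λ = (tr ± √(tr²−4·det))/2 = 36, 36/11881
κ = σ_max/σ_min = 6/(6/109) = 109.0000
bound on ‖Δx‖/‖x‖: κ·ε = 109.0000·1/852 = 0.1279


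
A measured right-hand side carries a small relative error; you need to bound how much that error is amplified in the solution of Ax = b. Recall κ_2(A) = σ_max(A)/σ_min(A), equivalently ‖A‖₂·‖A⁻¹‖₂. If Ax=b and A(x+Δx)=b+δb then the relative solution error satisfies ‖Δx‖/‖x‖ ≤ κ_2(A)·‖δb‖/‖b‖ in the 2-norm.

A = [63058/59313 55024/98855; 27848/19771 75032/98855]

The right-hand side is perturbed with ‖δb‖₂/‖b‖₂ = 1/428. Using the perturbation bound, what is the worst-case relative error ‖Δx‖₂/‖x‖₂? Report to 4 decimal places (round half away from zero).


M = AᵀA = [10955911300/3518031969 1947635360/1172677323; 1947635360/1172677323 346297664/390892441]. tr(M)=48694084/12173121, det(M)=6400/12173121
λ_max, λ_min = (48694084/12173121 ± √2370802184701456/148184874880641)/2 = 4, 1600/12173121
so κ_2 = √(4 / (1600/12173121)) = 174.4500
perturbation bound = 174.4500·1/428 = 0.4076

0.4076


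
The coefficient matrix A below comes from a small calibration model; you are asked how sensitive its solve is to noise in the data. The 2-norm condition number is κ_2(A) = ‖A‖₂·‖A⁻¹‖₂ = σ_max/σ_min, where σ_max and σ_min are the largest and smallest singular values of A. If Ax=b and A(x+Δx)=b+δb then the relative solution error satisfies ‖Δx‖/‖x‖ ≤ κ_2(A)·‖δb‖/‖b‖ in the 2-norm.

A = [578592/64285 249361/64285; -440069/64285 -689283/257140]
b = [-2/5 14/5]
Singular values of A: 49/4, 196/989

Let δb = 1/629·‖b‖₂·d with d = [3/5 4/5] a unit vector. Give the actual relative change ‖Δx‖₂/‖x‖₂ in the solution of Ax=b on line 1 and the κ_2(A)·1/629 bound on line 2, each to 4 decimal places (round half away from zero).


0.0022
0.0983

σ_max = 49/4, σ_min = 196/989
κ_2(A) = (49/4) / (196/989) = 61.8125
worst-case relative error ≤ 61.8125 × 1/629 = 0.0983
solve Ax = b  →  x = [-4.0322 9.2527]
2-norm of b is 2.8284; of x, 10.0932
with δb = [0.0027 0.0036], A·Δx = δb → ‖Δx‖ = 0.0227
relative error = 0.0022
tightness: 0.0022 against a bound of 0.0983 (unrounded ratio ≈ 0.0229)


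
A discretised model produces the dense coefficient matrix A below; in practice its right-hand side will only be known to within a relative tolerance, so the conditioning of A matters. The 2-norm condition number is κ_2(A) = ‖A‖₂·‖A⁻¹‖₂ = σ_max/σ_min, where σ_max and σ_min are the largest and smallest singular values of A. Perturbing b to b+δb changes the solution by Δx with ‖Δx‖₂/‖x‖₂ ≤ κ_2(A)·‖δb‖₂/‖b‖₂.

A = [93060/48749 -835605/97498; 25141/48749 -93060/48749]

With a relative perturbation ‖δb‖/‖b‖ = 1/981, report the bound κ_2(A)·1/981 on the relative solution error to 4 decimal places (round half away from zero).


0.1064

AᵀA = [5527801/1413721 -24521310/1413721; -24521310/1413721 435976425/5654884]; tr = 272509/3364, det = 2025/3364
λ_max, λ_min = (272509/3364 ± √74233906681/11316496)/2 = 81, 25/3364
κ = σ_max/σ_min = 9/(5/58) = 104.4000
bound on ‖Δx‖/‖x‖: κ·ε = 104.4000·1/981 = 0.1064


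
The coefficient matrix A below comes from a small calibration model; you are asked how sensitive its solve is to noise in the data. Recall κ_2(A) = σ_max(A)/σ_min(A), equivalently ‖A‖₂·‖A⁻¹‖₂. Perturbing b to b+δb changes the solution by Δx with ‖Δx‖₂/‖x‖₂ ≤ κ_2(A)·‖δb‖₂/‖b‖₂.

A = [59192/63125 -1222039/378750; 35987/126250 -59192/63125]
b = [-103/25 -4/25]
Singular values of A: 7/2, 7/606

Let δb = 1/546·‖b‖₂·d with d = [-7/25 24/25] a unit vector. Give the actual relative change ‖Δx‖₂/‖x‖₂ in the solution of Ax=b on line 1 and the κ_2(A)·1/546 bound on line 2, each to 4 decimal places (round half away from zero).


σ_max = 7/2, σ_min = 7/606
κ_2(A) = (7/2) / (7/606) = 303.0000
bound on ‖Δx‖/‖x‖: κ·ε = 303.0000·1/546 = 0.5549
solve Ax = b  →  x = [82.7886 25.3371]
‖b‖₂ = 4.1231 and ‖x‖₂ = 86.5790
re-solving with b+δb shifts x by Δx of norm 0.6537
dividing the unrounded norms, ‖Δx‖/‖x‖ = 0.0076
so the bound overstates the realised error by a factor of ≈ 73.4947 (computed from the unrounded values)

0.0076
0.5549


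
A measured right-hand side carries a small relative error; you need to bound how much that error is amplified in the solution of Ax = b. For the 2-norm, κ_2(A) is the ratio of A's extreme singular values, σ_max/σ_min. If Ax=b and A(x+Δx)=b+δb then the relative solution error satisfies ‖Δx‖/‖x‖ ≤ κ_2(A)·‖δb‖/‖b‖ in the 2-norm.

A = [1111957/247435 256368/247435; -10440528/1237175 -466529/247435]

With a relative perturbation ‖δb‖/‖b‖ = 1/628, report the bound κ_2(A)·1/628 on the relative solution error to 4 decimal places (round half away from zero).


AᵀA = [484137834481/5296200625 21786020928/1059240125; 21786020928/1059240125 196106477/42369605]; tr = 302588426/3150625, det = 5764801/78765625
eigenvalues of AᵀA: λ = (tr ± √(tr²−4·det))/2 = 2401/25, 2401/3150625
κ = σ_max/σ_min = (49/5)/(49/1775) = 355.0000
κ_2(A)·‖δb‖/‖b‖ = 0.5653

0.5653


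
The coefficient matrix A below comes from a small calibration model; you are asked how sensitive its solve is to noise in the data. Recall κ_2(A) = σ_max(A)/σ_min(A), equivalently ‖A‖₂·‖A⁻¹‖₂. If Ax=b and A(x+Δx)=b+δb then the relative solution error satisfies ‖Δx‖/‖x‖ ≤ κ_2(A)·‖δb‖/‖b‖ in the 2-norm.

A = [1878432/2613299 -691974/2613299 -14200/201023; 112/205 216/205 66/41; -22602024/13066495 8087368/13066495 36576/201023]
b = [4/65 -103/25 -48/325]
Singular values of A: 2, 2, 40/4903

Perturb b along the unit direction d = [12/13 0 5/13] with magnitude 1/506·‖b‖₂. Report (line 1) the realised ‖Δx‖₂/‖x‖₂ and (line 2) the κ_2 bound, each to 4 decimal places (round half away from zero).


0.4845
0.4845

largest singular value 2, smallest 40/4903
κ_2(A) = 2 / (40/4903) = 245.1500
perturbation bound = 245.1500·1/506 = 0.4845
solve Ax = b  →  x = [-0.4878 -1.1122 -1.6659]
2-norm of b is 4.1231; of x, 2.0616
δb = ε·‖b‖·d = [0.0075 0.0000 0.0031]; solving A·Δx = δb gives ‖Δx‖ = 0.9988
realised ‖Δx‖/‖x‖ = 0.4845
realised/bound = 1 exactly: the bound is attained for this b and d


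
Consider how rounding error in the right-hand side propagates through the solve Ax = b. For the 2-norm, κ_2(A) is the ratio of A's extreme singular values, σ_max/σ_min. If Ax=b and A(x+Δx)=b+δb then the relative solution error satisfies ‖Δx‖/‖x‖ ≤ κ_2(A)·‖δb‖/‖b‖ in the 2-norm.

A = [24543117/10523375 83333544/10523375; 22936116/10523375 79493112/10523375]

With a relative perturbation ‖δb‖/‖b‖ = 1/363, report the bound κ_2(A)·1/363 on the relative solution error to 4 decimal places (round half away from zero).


0.9997

AᵀA = [268354342269/26335653125 919982915208/26335653125; 919982915208/26335653125 3154253129856/26335653125]; tr = 27380859777/210685225, det = 675584064/5267130625
λ_max, λ_min = (27380859777/210685225 ± √29987548337394065961/1775530561332025)/2 = 3249/25, 207936/210685225
κ = σ_max/σ_min = (57/5)/(456/14515) = 362.8750
worst-case relative error ≤ 362.8750 × 1/363 = 0.9997


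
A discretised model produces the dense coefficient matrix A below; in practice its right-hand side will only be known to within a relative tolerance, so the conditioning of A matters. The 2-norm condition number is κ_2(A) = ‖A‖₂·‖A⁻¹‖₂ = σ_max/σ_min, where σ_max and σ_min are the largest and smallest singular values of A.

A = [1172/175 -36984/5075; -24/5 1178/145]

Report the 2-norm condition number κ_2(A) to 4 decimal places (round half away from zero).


9.5200

AᵀA = [2079184/30625 -2688912/30625; -2688912/30625 3647716/30625]; tr = 229076/1225, det = 18496/49
solving λ² − 229076/1225·λ + 18496/49 = 0 gives λ = 4624/25, 100/49
so κ_2 = √((4624/25) / (100/49)) = 9.5200


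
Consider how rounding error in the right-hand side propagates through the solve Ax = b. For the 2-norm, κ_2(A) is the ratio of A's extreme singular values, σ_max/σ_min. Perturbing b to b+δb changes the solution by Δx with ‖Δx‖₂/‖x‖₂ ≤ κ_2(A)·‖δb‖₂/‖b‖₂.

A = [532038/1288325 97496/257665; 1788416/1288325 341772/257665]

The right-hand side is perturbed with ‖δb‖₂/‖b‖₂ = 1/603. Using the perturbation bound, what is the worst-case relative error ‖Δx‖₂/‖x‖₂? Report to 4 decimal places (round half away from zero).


AᵀA = [5570393956/2655650089 5304816720/2655650089; 5304816720/2655650089 5052542800/2655650089]; tr = 12631316/3157729, det = 1600/3157729
solving λ² − 12631316/3157729·λ + 1600/3157729 = 0 gives λ = 4, 400/3157729
κ_2(A) = √(λ_max/λ_min) = √(4 / (400/3157729)) = 177.7000
perturbation bound = 177.7000·1/603 = 0.2947

0.2947


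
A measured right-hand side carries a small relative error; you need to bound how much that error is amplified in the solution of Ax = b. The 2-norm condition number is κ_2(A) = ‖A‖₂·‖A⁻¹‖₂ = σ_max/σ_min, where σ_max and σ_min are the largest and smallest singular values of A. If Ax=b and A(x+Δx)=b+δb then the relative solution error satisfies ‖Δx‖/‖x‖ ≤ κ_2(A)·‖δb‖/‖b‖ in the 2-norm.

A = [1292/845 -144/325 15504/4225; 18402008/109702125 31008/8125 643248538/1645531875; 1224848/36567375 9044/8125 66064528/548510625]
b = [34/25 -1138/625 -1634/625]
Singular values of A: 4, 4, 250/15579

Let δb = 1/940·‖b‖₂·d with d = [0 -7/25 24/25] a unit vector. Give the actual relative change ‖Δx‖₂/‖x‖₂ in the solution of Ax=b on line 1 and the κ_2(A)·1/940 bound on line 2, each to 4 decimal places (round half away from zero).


largest singular value 4, smallest 250/15579
κ_2(A) = 4 / (250/15579) = 249.2640
perturbation bound = 249.2640·1/940 = 0.2652
solve Ax = b  →  x = [115.1485 -0.6538 -47.6869]
2-norm of b is 3.4641; of x, 124.6340
re-solving with b+δb shifts x by Δx of norm 0.2296
realised ‖Δx‖/‖x‖ = 0.0018
tightness: 0.0018 against a bound of 0.2652 (unrounded ratio ≈ 0.0069)

0.0018
0.2652


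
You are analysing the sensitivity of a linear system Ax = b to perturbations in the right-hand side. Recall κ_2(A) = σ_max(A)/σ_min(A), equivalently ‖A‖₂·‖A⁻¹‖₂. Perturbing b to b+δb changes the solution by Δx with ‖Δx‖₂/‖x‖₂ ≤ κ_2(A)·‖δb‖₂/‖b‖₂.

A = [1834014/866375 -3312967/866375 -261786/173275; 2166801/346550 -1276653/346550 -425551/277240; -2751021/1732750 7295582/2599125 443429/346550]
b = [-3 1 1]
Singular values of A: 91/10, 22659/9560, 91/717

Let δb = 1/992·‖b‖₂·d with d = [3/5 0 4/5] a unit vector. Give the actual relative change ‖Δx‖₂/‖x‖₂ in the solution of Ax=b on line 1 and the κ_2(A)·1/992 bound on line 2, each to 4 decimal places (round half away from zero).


largest singular value 91/10, smallest 91/717
condition number: (91/10) ÷ (91/717) = 71.7000
worst-case relative error ≤ 71.7000 × 1/992 = 0.0723
solve Ax = b  →  x = [0.7933 3.9464 -6.8914]
2-norm of b is 3.3166; of x, 7.9809
re-solving with b+δb shifts x by Δx of norm 0.0263
relative error = 0.0033
realised/bound (from unrounded values) ≈ 0.0457

0.0033
0.0723


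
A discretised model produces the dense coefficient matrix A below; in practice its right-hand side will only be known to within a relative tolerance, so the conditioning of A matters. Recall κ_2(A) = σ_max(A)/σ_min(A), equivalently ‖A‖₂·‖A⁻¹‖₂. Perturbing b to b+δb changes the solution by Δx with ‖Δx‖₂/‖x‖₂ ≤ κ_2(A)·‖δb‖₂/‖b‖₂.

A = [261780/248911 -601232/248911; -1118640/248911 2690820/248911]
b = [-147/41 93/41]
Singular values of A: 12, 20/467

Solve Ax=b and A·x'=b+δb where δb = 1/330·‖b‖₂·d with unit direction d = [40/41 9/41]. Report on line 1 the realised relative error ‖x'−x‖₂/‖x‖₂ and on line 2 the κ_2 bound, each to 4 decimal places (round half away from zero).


σ_max = 12, σ_min = 20/467
κ_2(A) = 12 / (20/467) = 280.2000
perturbation bound = 280.2000·1/330 = 0.8491
solve Ax = b  →  x = [-64.7577 -26.7115]
‖b‖ = 4.2426, ‖x‖ = 70.0504
δb = ε·‖b‖·d = [0.0125 0.0028]; solving A·Δx = δb gives ‖Δx‖ = 0.3002
relative error = 0.0043
so the bound overstates the realised error by a factor of ≈ 198.1326 (computed from the unrounded values)

0.0043
0.8491


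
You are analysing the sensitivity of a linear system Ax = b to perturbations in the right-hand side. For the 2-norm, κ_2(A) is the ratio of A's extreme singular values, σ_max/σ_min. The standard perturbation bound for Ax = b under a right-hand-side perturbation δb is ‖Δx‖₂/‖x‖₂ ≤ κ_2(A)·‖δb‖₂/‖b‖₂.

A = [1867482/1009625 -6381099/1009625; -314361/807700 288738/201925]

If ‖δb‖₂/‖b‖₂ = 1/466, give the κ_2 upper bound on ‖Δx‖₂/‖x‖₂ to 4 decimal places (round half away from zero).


AᵀA = [34664125689/9702250000 -14852929581/1212781250; -14852929581/1212781250 25462620621/606390625]; tr = 707305689/15523600, det = 531441/15523600
λ_max, λ_min = (707305689/15523600 ± √500248338181734321/240982156960000)/2 = 729/16, 729/970225
so κ_2 = √((729/16) / (729/970225)) = 246.2500
bound on ‖Δx‖/‖x‖: κ·ε = 246.2500·1/466 = 0.5284

0.5284


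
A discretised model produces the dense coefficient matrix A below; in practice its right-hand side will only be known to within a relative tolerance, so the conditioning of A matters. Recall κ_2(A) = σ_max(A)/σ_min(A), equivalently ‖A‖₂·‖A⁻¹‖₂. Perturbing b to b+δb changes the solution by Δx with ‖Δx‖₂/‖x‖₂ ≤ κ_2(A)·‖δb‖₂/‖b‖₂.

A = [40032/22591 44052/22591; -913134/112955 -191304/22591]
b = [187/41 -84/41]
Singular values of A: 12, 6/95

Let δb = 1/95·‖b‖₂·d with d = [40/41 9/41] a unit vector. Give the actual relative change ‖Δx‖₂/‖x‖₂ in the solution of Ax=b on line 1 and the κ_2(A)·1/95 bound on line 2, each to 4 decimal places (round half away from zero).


σ_max = 12, σ_min = 6/95
κ = σ_max/σ_min = 12/(6/95) = 190.0000
worst-case relative error ≤ 190.0000 × 1/95 = 2.0000
solve Ax = b  →  x = [-45.6897 43.8592]
2-norm of b is 5.0000; of x, 63.3338
re-solving with b+δb shifts x by Δx of norm 0.8333
realised ‖Δx‖/‖x‖ = 0.0132
so the bound overstates the realised error by a factor of ≈ 152.0012 (computed from the unrounded values)

0.0132
2.0000


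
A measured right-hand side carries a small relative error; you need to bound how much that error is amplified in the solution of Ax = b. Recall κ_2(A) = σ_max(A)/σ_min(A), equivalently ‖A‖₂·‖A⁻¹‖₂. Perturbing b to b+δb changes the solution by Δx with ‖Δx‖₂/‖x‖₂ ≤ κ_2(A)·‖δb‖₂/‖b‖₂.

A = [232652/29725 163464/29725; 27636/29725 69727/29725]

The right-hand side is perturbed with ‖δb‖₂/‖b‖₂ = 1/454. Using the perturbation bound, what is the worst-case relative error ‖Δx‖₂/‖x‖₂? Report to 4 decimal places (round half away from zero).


0.0160

M = AᵀA = [1306144/21025 950796/21025; 950796/21025 751513/21025]. tr(M)=2057657/21025, det(M)=92236816/525625
solving λ² − 2057657/21025·λ + 92236816/525625 = 0 gives λ = 2401/25, 38416/21025
σ_max=√(2401/25)=(49/5), σ_min=√(38416/21025)=(196/145) → κ = 7.2500
κ_2(A)·‖δb‖/‖b‖ = 0.0160


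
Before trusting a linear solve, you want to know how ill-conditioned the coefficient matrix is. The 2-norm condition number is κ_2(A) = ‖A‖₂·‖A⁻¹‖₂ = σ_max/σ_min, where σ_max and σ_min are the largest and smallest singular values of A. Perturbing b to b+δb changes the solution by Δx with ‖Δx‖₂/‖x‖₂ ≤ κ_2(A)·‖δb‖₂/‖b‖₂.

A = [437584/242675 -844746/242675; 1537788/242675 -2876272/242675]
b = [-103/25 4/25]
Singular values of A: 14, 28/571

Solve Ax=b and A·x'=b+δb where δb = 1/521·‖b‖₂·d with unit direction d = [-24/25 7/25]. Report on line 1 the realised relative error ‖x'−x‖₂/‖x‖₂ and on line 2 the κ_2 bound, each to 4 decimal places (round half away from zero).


0.0020
0.5480

largest singular value 14, smallest 28/571
condition number: 14 ÷ (28/571) = 285.5000
κ_2(A)·‖δb‖/‖b‖ = 0.5480
solve Ax = b  →  x = [71.9412 38.4496]
2-norm of b is 4.1231; of x, 81.5715
δb = ε·‖b‖·d = [-0.0076 0.0022]; solving A·Δx = δb gives ‖Δx‖ = 0.1614
dividing the unrounded norms, ‖Δx‖/‖x‖ = 0.0020
realised/bound (from unrounded values) ≈ 0.0036


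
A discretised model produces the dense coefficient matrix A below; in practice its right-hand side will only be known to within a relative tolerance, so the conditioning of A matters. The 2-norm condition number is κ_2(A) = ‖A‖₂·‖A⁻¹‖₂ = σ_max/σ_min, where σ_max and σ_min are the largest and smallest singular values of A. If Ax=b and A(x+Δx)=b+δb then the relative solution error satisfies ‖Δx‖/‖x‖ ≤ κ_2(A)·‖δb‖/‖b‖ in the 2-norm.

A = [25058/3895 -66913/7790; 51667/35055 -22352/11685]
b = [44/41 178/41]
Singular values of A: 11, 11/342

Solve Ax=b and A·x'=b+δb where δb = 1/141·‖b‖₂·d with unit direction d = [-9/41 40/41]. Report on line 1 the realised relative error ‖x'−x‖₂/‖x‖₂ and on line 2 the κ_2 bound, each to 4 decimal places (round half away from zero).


σ_max = 11, σ_min = 11/342
κ_2(A) = 11 / (11/342) = 342.0000
κ_2(A)·‖δb‖/‖b‖ = 2.4255
solve Ax = b  →  x = [99.6000 74.4727]
2-norm of b is 4.4721; of x, 124.3638
re-solving with b+δb shifts x by Δx of norm 0.9861
relative error = 0.0079
tightness: 0.0079 against a bound of 2.4255 (unrounded ratio ≈ 0.0033)

0.0079
2.4255


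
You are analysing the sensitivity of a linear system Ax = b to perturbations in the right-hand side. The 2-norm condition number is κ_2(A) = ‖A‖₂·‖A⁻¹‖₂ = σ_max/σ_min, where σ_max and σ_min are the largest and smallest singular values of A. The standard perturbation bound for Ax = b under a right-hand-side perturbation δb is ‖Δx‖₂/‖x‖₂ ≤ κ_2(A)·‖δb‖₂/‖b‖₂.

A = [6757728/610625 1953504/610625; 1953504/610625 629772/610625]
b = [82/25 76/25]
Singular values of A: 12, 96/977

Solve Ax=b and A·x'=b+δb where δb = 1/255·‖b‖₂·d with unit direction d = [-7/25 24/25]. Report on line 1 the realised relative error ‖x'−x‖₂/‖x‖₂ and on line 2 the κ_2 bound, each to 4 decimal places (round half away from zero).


from the listed singular values, σ₁ = 12, σ_n = 96/977
κ = σ_max/σ_min = 12/(96/977) = 122.1250
bound on ‖Δx‖/‖x‖: κ·ε = 122.1250·1/255 = 0.4789
solve Ax = b  →  x = [-5.3792 19.6333]
2-norm of b is 4.4721; of x, 20.3569
δb = ε·‖b‖·d = [-0.0049 0.0168]; solving A·Δx = δb gives ‖Δx‖ = 0.1785
dividing the unrounded norms, ‖Δx‖/‖x‖ = 0.0088
tightness: 0.0088 against a bound of 0.4789 (unrounded ratio ≈ 0.0183)

0.0088
0.4789


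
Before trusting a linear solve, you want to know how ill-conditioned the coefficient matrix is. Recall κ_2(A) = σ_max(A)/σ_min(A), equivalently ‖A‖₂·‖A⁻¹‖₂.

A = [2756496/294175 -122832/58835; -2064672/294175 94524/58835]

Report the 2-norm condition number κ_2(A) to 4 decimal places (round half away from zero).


358.7500

form AᵀA = [474445626624/3461557225 -21349878912/692311445; -21349878912/692311445 960899472/138462289] with trace 296530704/2059225 and determinant 331776/2059225
char-poly roots: 144 and 2304/2059225
so κ_2 = √(144 / (2304/2059225)) = 358.7500


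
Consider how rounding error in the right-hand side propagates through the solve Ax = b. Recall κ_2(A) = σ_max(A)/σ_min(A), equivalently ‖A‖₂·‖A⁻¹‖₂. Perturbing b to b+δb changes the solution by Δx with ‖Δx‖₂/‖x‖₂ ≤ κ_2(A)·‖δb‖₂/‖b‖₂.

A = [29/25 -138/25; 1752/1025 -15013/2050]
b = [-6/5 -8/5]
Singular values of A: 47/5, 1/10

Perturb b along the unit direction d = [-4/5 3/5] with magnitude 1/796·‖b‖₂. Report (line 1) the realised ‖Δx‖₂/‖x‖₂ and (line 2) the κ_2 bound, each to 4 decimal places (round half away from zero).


from the listed singular values, σ₁ = 47/5, σ_n = 1/10
κ_2(A) = (47/5) / (1/10) = 94.0000
κ_2(A)·‖δb‖/‖b‖ = 0.1181
solve Ax = b  →  x = [-0.0467 0.2076]
‖b‖ = 2.0000, ‖x‖ = 0.2128
Δx = A⁻¹·δb where δb = 1/796·2.0000·d; ‖Δx‖ = 0.0251
dividing the unrounded norms, ‖Δx‖/‖x‖ = 0.1181
realised/bound = 1 exactly: the bound is attained for this b and d

0.1181
0.1181


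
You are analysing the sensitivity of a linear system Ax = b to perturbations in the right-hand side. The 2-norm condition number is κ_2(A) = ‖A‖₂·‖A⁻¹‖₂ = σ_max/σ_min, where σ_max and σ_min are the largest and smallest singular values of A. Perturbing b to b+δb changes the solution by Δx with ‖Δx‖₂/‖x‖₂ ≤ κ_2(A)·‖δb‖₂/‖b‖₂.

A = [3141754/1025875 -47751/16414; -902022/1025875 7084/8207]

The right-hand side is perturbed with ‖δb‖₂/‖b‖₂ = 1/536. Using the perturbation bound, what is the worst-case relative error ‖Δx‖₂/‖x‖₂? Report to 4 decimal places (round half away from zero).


form AᵀA = [17094819016/1683871225 -3256034859/336774245; -3256034859/336774245 2480890225/269419396] with trace 155055329/8008900 and determinant 14641/2002225
eigenvalues of AᵀA: λ = (tr ± √(tr²−4·det))/2 = 484/25, 121/320356
so κ_2 = √((484/25) / (121/320356)) = 226.4000
bound on ‖Δx‖/‖x‖: κ·ε = 226.4000·1/536 = 0.4224

0.4224


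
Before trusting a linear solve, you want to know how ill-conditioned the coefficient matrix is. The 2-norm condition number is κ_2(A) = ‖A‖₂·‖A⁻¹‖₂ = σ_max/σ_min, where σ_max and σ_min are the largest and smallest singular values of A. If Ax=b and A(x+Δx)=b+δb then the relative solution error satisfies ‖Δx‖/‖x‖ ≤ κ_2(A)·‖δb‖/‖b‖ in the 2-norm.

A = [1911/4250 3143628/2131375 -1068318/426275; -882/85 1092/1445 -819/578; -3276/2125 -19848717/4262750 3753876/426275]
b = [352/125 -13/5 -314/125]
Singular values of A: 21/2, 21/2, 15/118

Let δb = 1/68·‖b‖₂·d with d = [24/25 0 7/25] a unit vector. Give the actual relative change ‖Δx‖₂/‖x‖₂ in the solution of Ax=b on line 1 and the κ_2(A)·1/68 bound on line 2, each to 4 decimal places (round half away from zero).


0.0337
1.2147

largest singular value 21/2, smallest 15/118
κ_2(A) = (21/2) / (15/118) = 82.6000
perturbation bound = 82.6000·1/68 = 1.2147
solve Ax = b  →  x = [0.2913 14.0063 7.1716]
‖b‖₂ = 4.5826 and ‖x‖₂ = 15.7382
δb = ε·‖b‖·d = [0.0647 0.0000 0.0189]; solving A·Δx = δb gives ‖Δx‖ = 0.5301
realised ‖Δx‖/‖x‖ = 0.0337
tightness: 0.0337 against a bound of 1.2147 (unrounded ratio ≈ 0.0277)


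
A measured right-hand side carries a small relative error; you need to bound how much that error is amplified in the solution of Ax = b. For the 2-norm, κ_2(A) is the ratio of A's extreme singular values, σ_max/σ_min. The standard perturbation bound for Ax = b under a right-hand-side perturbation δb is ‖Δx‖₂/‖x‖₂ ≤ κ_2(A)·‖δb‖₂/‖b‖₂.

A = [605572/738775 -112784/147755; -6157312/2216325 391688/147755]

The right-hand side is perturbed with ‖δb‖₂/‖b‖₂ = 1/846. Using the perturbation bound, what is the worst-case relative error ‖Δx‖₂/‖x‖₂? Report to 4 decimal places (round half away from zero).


form AᵀA = [65940716944/7859354409 -20933133760/2619784803; -20933133760/2619784803 6645588800/873261601] with trace 149525584/9345249 and determinant 25600/9345249
solving λ² − 149525584/9345249·λ + 25600/9345249 = 0 gives λ = 16, 1600/9345249
so κ_2 = √(16 / (1600/9345249)) = 305.7000
κ_2(A)·‖δb‖/‖b‖ = 0.3613

0.3613


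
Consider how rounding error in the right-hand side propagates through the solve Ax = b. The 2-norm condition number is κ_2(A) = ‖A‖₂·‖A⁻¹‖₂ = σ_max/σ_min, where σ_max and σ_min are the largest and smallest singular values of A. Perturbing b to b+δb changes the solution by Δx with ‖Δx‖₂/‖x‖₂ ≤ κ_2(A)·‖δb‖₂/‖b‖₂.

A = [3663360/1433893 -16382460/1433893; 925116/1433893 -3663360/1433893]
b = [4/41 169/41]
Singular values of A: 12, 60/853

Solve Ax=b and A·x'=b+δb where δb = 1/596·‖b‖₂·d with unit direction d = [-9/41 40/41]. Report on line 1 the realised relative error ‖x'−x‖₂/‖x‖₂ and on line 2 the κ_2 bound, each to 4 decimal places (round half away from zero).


0.0017
0.2862

from the listed singular values, σ₁ = 12, σ_n = 60/853
κ_2(A) = 12 / (60/853) = 170.6000
perturbation bound = 170.6000·1/596 = 0.2862
solve Ax = b  →  x = [55.4980 12.4016]
‖b‖ = 4.1231, ‖x‖ = 56.8667
re-solving with b+δb shifts x by Δx of norm 0.0984
realised ‖Δx‖/‖x‖ = 0.0017
so the bound overstates the realised error by a factor of ≈ 165.5065 (computed from the unrounded values)


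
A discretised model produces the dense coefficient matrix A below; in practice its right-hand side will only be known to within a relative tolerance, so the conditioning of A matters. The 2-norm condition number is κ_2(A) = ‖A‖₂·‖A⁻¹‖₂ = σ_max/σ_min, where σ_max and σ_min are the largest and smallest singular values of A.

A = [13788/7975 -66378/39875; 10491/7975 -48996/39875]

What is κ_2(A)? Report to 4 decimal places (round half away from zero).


AᵀA = [12006801/2544025 -57169476/12720125; -57169476/12720125 272265876/63600625]; tr = 680661/75625, det = 324/75625
λ_max, λ_min = (680661/75625 ± √463201386921/5719140625)/2 = 9, 36/75625
σ_max=√9=3, σ_min=√(36/75625)=(6/275) → κ = 137.5000

137.5000


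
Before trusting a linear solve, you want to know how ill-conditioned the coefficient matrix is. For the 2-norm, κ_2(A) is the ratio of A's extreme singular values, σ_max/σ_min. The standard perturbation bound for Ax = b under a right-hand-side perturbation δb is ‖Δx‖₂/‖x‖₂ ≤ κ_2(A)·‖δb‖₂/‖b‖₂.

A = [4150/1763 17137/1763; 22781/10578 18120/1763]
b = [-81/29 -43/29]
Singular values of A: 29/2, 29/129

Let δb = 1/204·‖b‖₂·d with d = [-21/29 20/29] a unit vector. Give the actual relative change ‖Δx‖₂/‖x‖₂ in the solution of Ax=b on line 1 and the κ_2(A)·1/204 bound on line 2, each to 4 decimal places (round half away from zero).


from the listed singular values, σ₁ = 29/2, σ_n = 29/129
condition number: (29/2) ÷ (29/129) = 64.5000
bound on ‖Δx‖/‖x‖: κ·ε = 64.5000·1/204 = 0.3162
solve Ax = b  →  x = [-4.3852 0.7746]
‖b‖₂ = 3.1623 and ‖x‖₂ = 4.4531
with δb = [-0.0112 0.0107], A·Δx = δb → ‖Δx‖ = 0.0690
realised ‖Δx‖/‖x‖ = 0.0155
tightness: 0.0155 against a bound of 0.3162 (unrounded ratio ≈ 0.0490)

0.0155
0.3162


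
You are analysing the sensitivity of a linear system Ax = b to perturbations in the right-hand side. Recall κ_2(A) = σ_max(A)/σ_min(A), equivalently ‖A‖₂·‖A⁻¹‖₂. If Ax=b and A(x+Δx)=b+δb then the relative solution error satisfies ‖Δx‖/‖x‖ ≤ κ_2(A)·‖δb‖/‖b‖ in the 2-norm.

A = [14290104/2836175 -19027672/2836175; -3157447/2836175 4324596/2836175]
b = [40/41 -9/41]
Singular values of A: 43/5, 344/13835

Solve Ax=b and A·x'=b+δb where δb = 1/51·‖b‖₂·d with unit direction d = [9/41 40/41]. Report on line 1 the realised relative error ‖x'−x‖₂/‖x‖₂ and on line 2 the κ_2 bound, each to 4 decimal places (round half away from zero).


largest singular value 43/5, smallest 344/13835
κ_2(A) = (43/5) / (344/13835) = 345.8750
perturbation bound = 345.8750·1/51 = 6.7819
solve Ax = b  →  x = [0.0698 -0.0930]
2-norm of b is 1.0000; of x, 0.1163
with δb = [0.0043 0.0191], A·Δx = δb → ‖Δx‖ = 0.7886
dividing the unrounded norms, ‖Δx‖/‖x‖ = 6.7819
realised/bound = 1 exactly: the bound is attained for this b and d

6.7819
6.7819


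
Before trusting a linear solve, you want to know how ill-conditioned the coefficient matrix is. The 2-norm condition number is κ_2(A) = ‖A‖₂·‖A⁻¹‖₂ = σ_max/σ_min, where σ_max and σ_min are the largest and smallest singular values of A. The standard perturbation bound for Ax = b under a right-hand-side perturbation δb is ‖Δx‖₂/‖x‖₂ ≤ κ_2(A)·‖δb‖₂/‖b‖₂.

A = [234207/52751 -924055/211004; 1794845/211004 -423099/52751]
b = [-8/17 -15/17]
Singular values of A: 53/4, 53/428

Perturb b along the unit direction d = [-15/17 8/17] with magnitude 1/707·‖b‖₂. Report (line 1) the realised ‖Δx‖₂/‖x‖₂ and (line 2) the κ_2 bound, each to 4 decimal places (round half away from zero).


σ_max = 53/4, σ_min = 53/428
κ_2(A) = (53/4) / (53/428) = 107.0000
bound on ‖Δx‖/‖x‖: κ·ε = 107.0000·1/707 = 0.1513
solve Ax = b  →  x = [-0.0547 0.0520]
‖b‖₂ = 1.0000 and ‖x‖₂ = 0.0755
Δx = A⁻¹·δb where δb = 1/707·1.0000·d; ‖Δx‖ = 0.0114
dividing the unrounded norms, ‖Δx‖/‖x‖ = 0.1513
so the bound is sharp here: realised error equals the bound

0.1513
0.1513


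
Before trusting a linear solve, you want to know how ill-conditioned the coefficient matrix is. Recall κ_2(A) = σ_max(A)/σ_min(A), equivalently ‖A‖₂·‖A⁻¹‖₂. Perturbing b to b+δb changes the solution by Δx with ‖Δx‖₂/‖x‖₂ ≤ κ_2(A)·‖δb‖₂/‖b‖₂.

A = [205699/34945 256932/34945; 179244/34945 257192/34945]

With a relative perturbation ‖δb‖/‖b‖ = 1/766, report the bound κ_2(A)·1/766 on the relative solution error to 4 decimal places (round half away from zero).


0.0393

M = AᵀA = [88514257/1452025 117658476/1452025; 117658476/1452025 157148368/1452025]. tr(M)=9826505/58081, det(M)=1827904/58081
eigenvalues of AᵀA: λ = (tr ± √(tr²−4·det))/2 = 169, 10816/58081
σ_max=√169=13, σ_min=√(10816/58081)=(104/241) → κ = 30.1250
worst-case relative error ≤ 30.1250 × 1/766 = 0.0393


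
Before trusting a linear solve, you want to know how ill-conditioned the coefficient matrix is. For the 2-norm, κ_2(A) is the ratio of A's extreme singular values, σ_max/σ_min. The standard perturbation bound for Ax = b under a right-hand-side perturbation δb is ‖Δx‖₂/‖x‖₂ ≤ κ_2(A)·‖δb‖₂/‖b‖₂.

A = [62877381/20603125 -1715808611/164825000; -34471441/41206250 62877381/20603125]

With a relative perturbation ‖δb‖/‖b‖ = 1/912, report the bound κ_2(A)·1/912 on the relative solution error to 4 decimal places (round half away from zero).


M = AᵀA = [27204064656469/2716728062500 -186488715959091/5433456125000; -186488715959091/5433456125000 5115243763572121/43467649000000]. tr(M)=8880814076921/69548238400, det(M)=4076184025/11127718144
λ_max, λ_min = (8880814076921/69548238400 ± √78861771383379869015840241/4836957464543234560000)/2 = 12769/100, 7980625/2781929536
κ = σ_max/σ_min = (113/10)/(2825/52744) = 210.9760
bound on ‖Δx‖/‖x‖: κ·ε = 210.9760·1/912 = 0.2313

0.2313


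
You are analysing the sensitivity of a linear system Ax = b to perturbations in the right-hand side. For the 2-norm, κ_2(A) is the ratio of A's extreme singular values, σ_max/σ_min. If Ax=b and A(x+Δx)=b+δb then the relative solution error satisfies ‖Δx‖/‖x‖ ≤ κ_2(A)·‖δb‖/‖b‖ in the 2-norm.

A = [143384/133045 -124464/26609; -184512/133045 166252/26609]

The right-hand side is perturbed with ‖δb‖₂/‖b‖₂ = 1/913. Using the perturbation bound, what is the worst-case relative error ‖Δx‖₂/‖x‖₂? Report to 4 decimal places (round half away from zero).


M = AᵀA = [2184145984/708038881 -9704327040/708038881; -9704327040/708038881 43131014800/708038881]. tr(M)=26957264/421201, det(M)=25600/421201
λ_max, λ_min = (26957264/421201 ± √726650951383296/177410282401)/2 = 64, 400/421201
κ = σ_max/σ_min = 8/(20/649) = 259.6000
worst-case relative error ≤ 259.6000 × 1/913 = 0.2843

0.2843


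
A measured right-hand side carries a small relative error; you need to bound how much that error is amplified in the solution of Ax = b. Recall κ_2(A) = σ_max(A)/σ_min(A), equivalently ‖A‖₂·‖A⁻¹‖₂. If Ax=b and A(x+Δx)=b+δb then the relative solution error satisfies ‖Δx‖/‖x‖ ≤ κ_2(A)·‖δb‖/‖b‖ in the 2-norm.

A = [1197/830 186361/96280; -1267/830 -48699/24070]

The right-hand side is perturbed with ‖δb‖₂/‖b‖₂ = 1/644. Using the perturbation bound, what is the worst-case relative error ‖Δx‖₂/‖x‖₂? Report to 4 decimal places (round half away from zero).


0.5155

AᵀA = [1519049/344450 16202781/2755600; 16202781/2755600 86416057/11022400]; tr = 5401025/440896, det = 2401/1763584
char-poly roots: 49/4 and 49/440896
so κ_2 = √((49/4) / (49/440896)) = 332.0000
worst-case relative error ≤ 332.0000 × 1/644 = 0.5155


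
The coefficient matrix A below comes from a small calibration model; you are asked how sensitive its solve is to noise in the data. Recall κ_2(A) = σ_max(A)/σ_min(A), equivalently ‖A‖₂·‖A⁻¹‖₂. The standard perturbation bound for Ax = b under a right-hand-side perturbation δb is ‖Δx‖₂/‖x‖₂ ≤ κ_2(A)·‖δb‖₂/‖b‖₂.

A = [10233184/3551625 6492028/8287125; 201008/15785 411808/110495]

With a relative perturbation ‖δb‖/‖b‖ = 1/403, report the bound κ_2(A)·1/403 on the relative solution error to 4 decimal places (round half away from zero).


0.6019

AᵀA = [1279108562176/7503890625 870488382592/17509078125; 870488382592/17509078125 592544149264/40854515625]; tr = 108814747024/588305025, det = 342102016/588305025
char-poly roots: 4624/25 and 73984/23532201
κ_2(A) = √(λ_max/λ_min) = √((4624/25) / (73984/23532201)) = 242.5500
perturbation bound = 242.5500·1/403 = 0.6019


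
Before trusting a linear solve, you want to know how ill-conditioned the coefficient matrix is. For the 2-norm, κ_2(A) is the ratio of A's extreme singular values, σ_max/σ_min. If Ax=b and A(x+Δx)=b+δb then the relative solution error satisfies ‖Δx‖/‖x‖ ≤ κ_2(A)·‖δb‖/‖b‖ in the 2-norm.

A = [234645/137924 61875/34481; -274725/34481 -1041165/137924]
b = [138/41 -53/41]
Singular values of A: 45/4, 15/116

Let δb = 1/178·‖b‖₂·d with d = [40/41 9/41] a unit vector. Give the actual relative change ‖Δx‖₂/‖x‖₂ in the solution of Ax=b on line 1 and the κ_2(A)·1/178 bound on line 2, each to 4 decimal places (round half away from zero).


0.0068
0.4888

σ_max = 45/4, σ_min = 15/116
κ = σ_max/σ_min = (45/4)/(15/116) = 87.0000
perturbation bound = 87.0000·1/178 = 0.4888
solve Ax = b  →  x = [-15.8713 16.9226]
‖b‖ = 3.6056, ‖x‖ = 23.2007
δb = ε·‖b‖·d = [0.0198 0.0044]; solving A·Δx = δb gives ‖Δx‖ = 0.1566
relative error = 0.0068
realised/bound (from unrounded values) ≈ 0.0138


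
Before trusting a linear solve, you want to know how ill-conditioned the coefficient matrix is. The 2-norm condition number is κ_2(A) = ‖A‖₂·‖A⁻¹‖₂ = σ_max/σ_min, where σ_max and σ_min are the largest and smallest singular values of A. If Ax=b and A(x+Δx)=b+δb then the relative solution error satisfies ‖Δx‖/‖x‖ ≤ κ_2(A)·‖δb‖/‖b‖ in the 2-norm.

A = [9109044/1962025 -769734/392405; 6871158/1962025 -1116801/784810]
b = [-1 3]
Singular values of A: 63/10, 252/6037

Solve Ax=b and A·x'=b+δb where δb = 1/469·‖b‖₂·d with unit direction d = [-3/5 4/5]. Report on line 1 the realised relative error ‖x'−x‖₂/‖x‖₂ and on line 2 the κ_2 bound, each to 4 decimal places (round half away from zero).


0.0022
0.3218

σ_max = 63/10, σ_min = 252/6037
condition number: (63/10) ÷ (252/6037) = 150.9250
worst-case relative error ≤ 150.9250 × 1/469 = 0.3218
solve Ax = b  →  x = [27.7885 66.2796]
2-norm of b is 3.1623; of x, 71.8692
Δx = A⁻¹·δb where δb = 1/469·3.1623·d; ‖Δx‖ = 0.1615
realised ‖Δx‖/‖x‖ = 0.0022
so the bound overstates the realised error by a factor of ≈ 143.1804 (computed from the unrounded values)
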